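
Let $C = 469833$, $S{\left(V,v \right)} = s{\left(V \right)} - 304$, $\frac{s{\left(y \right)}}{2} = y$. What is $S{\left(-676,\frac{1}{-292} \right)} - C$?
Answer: $-471489$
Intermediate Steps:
$s{\left(y \right)} = 2 y$
$S{\left(V,v \right)} = -304 + 2 V$ ($S{\left(V,v \right)} = 2 V - 304 = -304 + 2 V$)
$S{\left(-676,\frac{1}{-292} \right)} - C = \left(-304 + 2 \left(-676\right)\right) - 469833 = \left(-304 - 1352\right) - 469833 = -1656 - 469833 = -471489$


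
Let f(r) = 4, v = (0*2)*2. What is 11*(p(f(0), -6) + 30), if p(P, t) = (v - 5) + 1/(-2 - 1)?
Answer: 814/3 ≈ 271.33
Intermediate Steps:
v = 0 (v = 0*2 = 0)
p(P, t) = -16/3 (p(P, t) = (0 - 5) + 1/(-2 - 1) = -5 + 1/(-3) = -5 - ⅓ = -16/3)
11*(p(f(0), -6) + 30) = 11*(-16/3 + 30) = 11*(74/3) = 814/3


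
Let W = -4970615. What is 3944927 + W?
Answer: -1025688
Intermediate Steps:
3944927 + W = 3944927 - 4970615 = -1025688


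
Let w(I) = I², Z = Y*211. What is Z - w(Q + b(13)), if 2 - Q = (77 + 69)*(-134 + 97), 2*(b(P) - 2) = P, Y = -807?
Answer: -117861733/4 ≈ -2.9465e+7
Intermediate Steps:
b(P) = 2 + P/2
Z = -170277 (Z = -807*211 = -170277)
Q = 5404 (Q = 2 - (77 + 69)*(-134 + 97) = 2 - 146*(-37) = 2 - 1*(-5402) = 2 + 5402 = 5404)
Z - w(Q + b(13)) = -170277 - (5404 + (2 + (½)*13))² = -170277 - (5404 + (2 + 13/2))² = -170277 - (5404 + 17/2)² = -170277 - (10825/2)² = -170277 - 1*117180625/4 = -170277 - 117180625/4 = -117861733/4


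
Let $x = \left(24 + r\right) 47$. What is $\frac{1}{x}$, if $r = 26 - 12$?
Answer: $\frac{1}{1786} \approx 0.00055991$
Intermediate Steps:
$r = 14$ ($r = 26 - 12 = 14$)
$x = 1786$ ($x = \left(24 + 14\right) 47 = 38 \cdot 47 = 1786$)
$\frac{1}{x} = \frac{1}{1786}$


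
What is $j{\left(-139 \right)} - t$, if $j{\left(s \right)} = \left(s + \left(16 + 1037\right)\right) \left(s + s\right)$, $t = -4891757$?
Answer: $4637665$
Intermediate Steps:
$j{\left(s \right)} = 2 s \left(1053 + s\right)$ ($j{\left(s \right)} = \left(s + 1053\right) 2 s = \left(1053 + s\right) 2 s = 2 s \left(1053 + s\right)$)
$j{\left(-139 \right)} - t = 2 \left(-139\right) \left(1053 - 139\right) - -4891757 = 2 \left(-139\right) 914 + 4891757 = -254092 + 4891757 = 4637665$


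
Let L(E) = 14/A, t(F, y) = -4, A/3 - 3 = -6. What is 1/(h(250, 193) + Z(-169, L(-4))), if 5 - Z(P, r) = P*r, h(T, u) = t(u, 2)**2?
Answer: -9/2177 ≈ -0.0041341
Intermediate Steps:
A = -9 (A = 9 + 3*(-6) = 9 - 18 = -9)
h(T, u) = 16 (h(T, u) = (-4)**2 = 16)
L(E) = -14/9 (L(E) = 14/(-9) = 14*(-1/9) = -14/9)
Z(P, r) = 5 - P*r
1/(h(250, 193) + Z(-169, L(-4))) = 1/(16 + (5 - 1*(-169)*(-14/9))) = 1/(16 + (5 - 2366/9)) = 1/(16 - 2321/9) = 1/(-2177/9) = -9/2177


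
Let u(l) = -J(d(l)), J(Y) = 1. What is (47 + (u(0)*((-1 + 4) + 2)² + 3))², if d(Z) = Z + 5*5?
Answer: 625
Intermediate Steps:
d(Z) = 25 + Z (d(Z) = Z + 25 = 25 + Z)
u(l) = -1 (u(l) = -1*1 = -1)
(47 + (u(0)*((-1 + 4) + 2)² + 3))² = (47 + (-((-1 + 4) + 2)² + 3))² = (47 + (-(3 + 2)² + 3))² = (47 + (-1*5² + 3))² = (47 + (-1*25 + 3))² = (47 + (-25 + 3))² = (47 - 22)² = 25² = 625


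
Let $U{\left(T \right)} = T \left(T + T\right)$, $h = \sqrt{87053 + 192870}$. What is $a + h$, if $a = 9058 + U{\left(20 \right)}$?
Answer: $9858 + \sqrt{279923} \approx 10387.0$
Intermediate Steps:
$h = \sqrt{279923} \approx 529.08$
$U{\left(T \right)} = 2 T^{2}$ ($U{\left(T \right)} = T 2 T = 2 T^{2}$)
$a = 9858$ ($a = 9058 + 2 \cdot 20^{2} = 9058 + 2 \cdot 400 = 9058 + 800 = 9858$)
$a + h = 9858 + \sqrt{279923}$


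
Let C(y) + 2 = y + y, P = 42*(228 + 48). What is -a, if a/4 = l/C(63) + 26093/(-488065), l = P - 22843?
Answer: 5494454847/15130015 ≈ 363.15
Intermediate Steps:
P = 11592 (P = 42*276 = 11592)
C(y) = -2 + 2*y (C(y) = -2 + (y + y) = -2 + 2*y)
l = -11251 (l = 11592 - 22843 = -11251)
a = -5494454847/15130015 (a = 4*(-11251/(-2 + 2*63) + 26093/(-488065)) = 4*(-11251/(-2 + 126) + 26093*(-1/488065)) = 4*(-11251/124 - 26093/488065) = 4*(-5494454847/60520060) = -5494454847/15130015 ≈ -363.15)
-a = -1*(-5494454847/15130015) = 5494454847/15130015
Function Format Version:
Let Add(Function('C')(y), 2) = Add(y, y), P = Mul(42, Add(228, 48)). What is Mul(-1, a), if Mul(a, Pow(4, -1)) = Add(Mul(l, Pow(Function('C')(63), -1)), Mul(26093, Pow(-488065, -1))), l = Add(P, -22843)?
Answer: Rational(5494454847, 15130015) ≈ 363.15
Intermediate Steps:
P = 11592 (P = Mul(42, 276) = 11592)
Function('C')(y) = Add(-2, Mul(2, y)) (Function('C')(y) = Add(-2, Add(y, y)) = Add(-2, Mul(2, y)))
l = -11251 (l = Add(11592, -22843) = -11251)
a = Rational(-5494454847, 15130015) (a = Mul(4, Add(Mul(-11251, Pow(Add(-2, Mul(2, 63)), -1)), Mul(26093, Pow(-488065, -1)))) = Mul(4, Add(Mul(-11251, Pow(Add(-2, 126), -1)), Mul(26093, Rational(-1, 488065)))) = Mul(4, Add(Mul(-11251, Pow(124, -1)), Rational(-26093, 488065))) = Mul(4, Add(Mul(-11251, Rational(1, 124)), Rational(-26093, 488065))) = Mul(4, Add(Rational(-11251, 124), Rational(-26093, 488065))) = Mul(4, Rational(-5494454847, 60520060)) = Rational(-5494454847, 15130015) ≈ -363.15)
Mul(-1, a) = Mul(-1, Rational(-5494454847, 15130015)) = Rational(5494454847, 15130015)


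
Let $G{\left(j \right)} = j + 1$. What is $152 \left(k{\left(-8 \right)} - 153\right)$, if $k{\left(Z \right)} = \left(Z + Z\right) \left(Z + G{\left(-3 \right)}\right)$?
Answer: $1064$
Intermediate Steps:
$G{\left(j \right)} = 1 + j$
$k{\left(Z \right)} = 2 Z \left(-2 + Z\right)$ ($k{\left(Z \right)} = \left(Z + Z\right) \left(Z + \left(1 - 3\right)\right) = 2 Z \left(Z - 2\right) = 2 Z \left(-2 + Z\right)$)
$152 \left(k{\left(-8 \right)} - 153\right) = 152 \left(2 \left(-8\right) \left(-2 - 8\right) - 153\right) = 152 \left(2 \left(-8\right) \left(-10\right) - 153\right) = 152 \left(160 - 153\right) = 152 \cdot 7 = 1064$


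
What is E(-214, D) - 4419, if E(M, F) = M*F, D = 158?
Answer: -38231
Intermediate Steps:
E(M, F) = F*M
E(-214, D) - 4419 = 158*(-214) - 4419 = -33812 - 4419 = -38231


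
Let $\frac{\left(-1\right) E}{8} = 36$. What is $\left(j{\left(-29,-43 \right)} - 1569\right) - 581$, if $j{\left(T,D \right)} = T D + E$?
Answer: $-1191$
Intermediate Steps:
$E = -288$ ($E = \left(-8\right) 36 = -288$)
$j{\left(T,D \right)} = -288 + D T$ ($j{\left(T,D \right)} = T D - 288 = D T - 288 = -288 + D T$)
$\left(j{\left(-29,-43 \right)} - 1569\right) - 581 = \left(\left(-288 - -1247\right) - 1569\right) - 581 = \left(\left(-288 + 1247\right) - 1569\right) - 581 = \left(959 - 1569\right) - 581 = -610 - 581 = -1191$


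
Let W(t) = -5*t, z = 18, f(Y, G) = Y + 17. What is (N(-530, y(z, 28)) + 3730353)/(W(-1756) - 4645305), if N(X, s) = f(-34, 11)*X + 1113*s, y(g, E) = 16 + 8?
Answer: -150643/185461 ≈ -0.81226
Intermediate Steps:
f(Y, G) = 17 + Y
y(g, E) = 24
N(X, s) = -17*X + 1113*s (N(X, s) = (17 - 34)*X + 1113*s = -17*X + 1113*s)
(N(-530, y(z, 28)) + 3730353)/(W(-1756) - 4645305) = ((-17*(-530) + 1113*24) + 3730353)/(-5*(-1756) - 4645305) = ((9010 + 26712) + 3730353)/(8780 - 4645305) = (35722 + 3730353)/(-4636525) = 3766075*(-1/4636525) = -150643/185461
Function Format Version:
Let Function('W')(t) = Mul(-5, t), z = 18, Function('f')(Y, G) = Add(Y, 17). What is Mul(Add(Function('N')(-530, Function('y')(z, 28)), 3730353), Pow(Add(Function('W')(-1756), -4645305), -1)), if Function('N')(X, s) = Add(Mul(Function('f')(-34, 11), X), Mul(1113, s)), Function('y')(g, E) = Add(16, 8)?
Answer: Rational(-150643, 185461) ≈ -0.81226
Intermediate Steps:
Function('f')(Y, G) = Add(17, Y)
Function('y')(g, E) = 24
Function('N')(X, s) = Add(Mul(-17, X), Mul(1113, s)) (Function('N')(X, s) = Add(Mul(Add(17, -34), X), Mul(1113, s)) = Add(Mul(-17, X), Mul(1113, s)))
Mul(Add(Function('N')(-530, Function('y')(z, 28)), 3730353), Pow(Add(Function('W')(-1756), -4645305), -1)) = Mul(Add(Add(Mul(-17, -530), Mul(1113, 24)), 3730353), Pow(Add(Mul(-5, -1756), -4645305), -1)) = Mul(Add(Add(9010, 26712), 3730353), Pow(Add(8780, -4645305), -1)) = Mul(Add(35722, 3730353), Pow(-4636525, -1)) = Mul(3766075, Rational(-1, 4636525)) = Rational(-150643, 185461)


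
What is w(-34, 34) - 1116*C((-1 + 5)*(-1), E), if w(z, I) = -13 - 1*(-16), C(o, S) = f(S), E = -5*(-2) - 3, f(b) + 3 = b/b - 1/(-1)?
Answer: 1119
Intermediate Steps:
f(b) = -1 (f(b) = -3 + (b/b - 1/(-1)) = -3 + (1 - 1*(-1)) = -3 + (1 + 1) = -3 + 2 = -1)
E = 7 (E = 10 - 3 = 7)
C(o, S) = -1
w(z, I) = 3 (w(z, I) = -13 + 16 = 3)
w(-34, 34) - 1116*C((-1 + 5)*(-1), E) = 3 - 1116*(-1) = 3 + 1116 = 1119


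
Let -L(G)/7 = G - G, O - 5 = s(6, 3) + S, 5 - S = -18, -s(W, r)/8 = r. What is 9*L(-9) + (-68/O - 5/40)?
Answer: -137/8 ≈ -17.125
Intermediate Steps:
s(W, r) = -8*r
S = 23 (S = 5 - 1*(-18) = 5 + 18 = 23)
O = 4 (O = 5 + (-8*3 + 23) = 5 + (-24 + 23) = 5 - 1 = 4)
L(G) = 0 (L(G) = -7*(G - G) = -7*0 = 0)
9*L(-9) + (-68/O - 5/40) = 9*0 + (-68/4 - 5/40) = 0 + (-68*¼ - 5*1/40) = 0 + (-17 - ⅛) = 0 - 137/8 = -137/8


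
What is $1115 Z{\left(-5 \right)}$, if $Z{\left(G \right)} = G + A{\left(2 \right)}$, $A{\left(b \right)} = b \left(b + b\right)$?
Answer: $3345$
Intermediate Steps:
$A{\left(b \right)} = 2 b^{2}$ ($A{\left(b \right)} = b 2 b = 2 b^{2}$)
$Z{\left(G \right)} = 8 + G$ ($Z{\left(G \right)} = G + 2 \cdot 2^{2} = G + 2 \cdot 4 = G + 8 = 8 + G$)
$1115 Z{\left(-5 \right)} = 1115 \left(8 - 5\right) = 1115 \cdot 3 = 3345$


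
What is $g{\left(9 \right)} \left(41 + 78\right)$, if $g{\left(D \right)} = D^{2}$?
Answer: $9639$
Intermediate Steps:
$g{\left(9 \right)} \left(41 + 78\right) = 9^{2} \left(41 + 78\right) = 81 \cdot 119 = 9639$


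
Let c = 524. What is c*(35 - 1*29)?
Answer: 3144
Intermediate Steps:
c*(35 - 1*29) = 524*(35 - 1*29) = 524*(35 - 29) = 524*6 = 3144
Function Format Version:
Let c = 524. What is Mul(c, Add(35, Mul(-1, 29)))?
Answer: 3144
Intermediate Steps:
Mul(c, Add(35, Mul(-1, 29))) = Mul(524, Add(35, Mul(-1, 29))) = Mul(524, Add(35, -29)) = Mul(524, 6) = 3144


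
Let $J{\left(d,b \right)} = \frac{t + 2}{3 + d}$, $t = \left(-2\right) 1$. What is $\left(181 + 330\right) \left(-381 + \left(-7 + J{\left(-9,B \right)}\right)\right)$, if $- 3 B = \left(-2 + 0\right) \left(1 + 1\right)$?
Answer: $-198268$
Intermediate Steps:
$B = \frac{4}{3}$ ($B = - \frac{\left(-2 + 0\right) \left(1 + 1\right)}{3} = - \frac{\left(-2\right) 2}{3} = \left(- \frac{1}{3}\right) \left(-4\right) = \frac{4}{3} \approx 1.3333$)
$t = -2$
$J{\left(d,b \right)} = 0$ ($J{\left(d,b \right)} = \frac{-2 + 2}{3 + d} = \frac{0}{3 + d} = 0$)
$\left(181 + 330\right) \left(-381 + \left(-7 + J{\left(-9,B \right)}\right)\right) = \left(181 + 330\right) \left(-381 + \left(-7 + 0\right)\right) = 511 \left(-381 - 7\right) = 511 \left(-388\right) = -198268$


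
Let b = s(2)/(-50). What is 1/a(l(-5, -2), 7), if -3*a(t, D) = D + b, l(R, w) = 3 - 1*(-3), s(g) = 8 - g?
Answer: -75/172 ≈ -0.43605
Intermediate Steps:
l(R, w) = 6 (l(R, w) = 3 + 3 = 6)
b = -3/25 (b = (8 - 1*2)/(-50) = (8 - 2)*(-1/50) = 6*(-1/50) = -3/25 ≈ -0.12000)
a(t, D) = 1/25 - D/3 (a(t, D) = -(D - 3/25)/3 = -(-3/25 + D)/3 = 1/25 - D/3)
1/a(l(-5, -2), 7) = 1/(1/25 - 1/3*7) = 1/(1/25 - 7/3) = 1/(-172/75) = -75/172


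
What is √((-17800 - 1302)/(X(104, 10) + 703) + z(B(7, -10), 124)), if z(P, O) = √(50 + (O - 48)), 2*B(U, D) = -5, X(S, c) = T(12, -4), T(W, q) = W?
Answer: √(-13657930 + 1533675*√14)/715 ≈ 3.9359*I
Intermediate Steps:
X(S, c) = 12
B(U, D) = -5/2 (B(U, D) = (½)*(-5) = -5/2)
z(P, O) = √(2 + O) (z(P, O) = √(50 + (-48 + O)) = √(2 + O))
√((-17800 - 1302)/(X(104, 10) + 703) + z(B(7, -10), 124)) = √((-17800 - 1302)/(12 + 703) + √(2 + 124)) = √(-19102/715 + √126) = √(-19102*1/715 + 3*√14) = √(-19102/715 + 3*√14)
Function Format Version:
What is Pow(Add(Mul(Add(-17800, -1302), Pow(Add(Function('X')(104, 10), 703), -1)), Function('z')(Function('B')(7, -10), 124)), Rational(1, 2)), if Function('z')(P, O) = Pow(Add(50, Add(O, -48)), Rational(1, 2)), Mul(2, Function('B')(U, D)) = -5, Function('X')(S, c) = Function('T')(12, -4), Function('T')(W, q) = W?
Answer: Mul(Rational(1, 715), Pow(Add(-13657930, Mul(1533675, Pow(14, Rational(1, 2)))), Rational(1, 2))) ≈ Mul(3.9359, I)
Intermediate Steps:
Function('X')(S, c) = 12
Function('B')(U, D) = Rational(-5, 2) (Function('B')(U, D) = Mul(Rational(1, 2), -5) = Rational(-5, 2))
Function('z')(P, O) = Pow(Add(2, O), Rational(1, 2)) (Function('z')(P, O) = Pow(Add(50, Add(-48, O)), Rational(1, 2)) = Pow(Add(2, O), Rational(1, 2)))
Pow(Add(Mul(Add(-17800, -1302), Pow(Add(Function('X')(104, 10), 703), -1)), Function('z')(Function('B')(7, -10), 124)), Rational(1, 2)) = Pow(Add(Mul(Add(-17800, -1302), Pow(Add(12, 703), -1)), Pow(Add(2, 124), Rational(1, 2))), Rational(1, 2)) = Pow(Add(Mul(-19102, Pow(715, -1)), Pow(126, Rational(1, 2))), Rational(1, 2)) = Pow(Add(Mul(-19102, Rational(1, 715)), Mul(3, Pow(14, Rational(1, 2)))), Rational(1, 2)) = Pow(Add(Rational(-19102, 715), Mul(3, Pow(14, Rational(1, 2)))), Rational(1, 2))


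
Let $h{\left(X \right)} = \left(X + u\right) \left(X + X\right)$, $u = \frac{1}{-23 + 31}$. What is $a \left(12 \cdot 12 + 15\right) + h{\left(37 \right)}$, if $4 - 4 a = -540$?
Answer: $\frac{97485}{4} \approx 24371.0$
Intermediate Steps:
$a = 136$ ($a = 1 - -135 = 1 + 135 = 136$)
$u = \frac{1}{8} \approx 0.125$
$h{\left(X \right)} = 2 X \left(\frac{1}{8} + X\right)$ ($h{\left(X \right)} = \left(X + \frac{1}{8}\right) \left(X + X\right) = \left(\frac{1}{8} + X\right) 2 X = 2 X \left(\frac{1}{8} + X\right)$)
$a \left(12 \cdot 12 + 15\right) + h{\left(37 \right)} = 136 \left(12 \cdot 12 + 15\right) + \frac{1}{4} \cdot 37 \left(1 + 8 \cdot 37\right) = 136 \left(144 + 15\right) + \frac{1}{4} \cdot 37 \left(1 + 296\right) = 136 \cdot 159 + \frac{1}{4} \cdot 37 \cdot 297 = 21624 + \frac{10989}{4} = \frac{97485}{4}$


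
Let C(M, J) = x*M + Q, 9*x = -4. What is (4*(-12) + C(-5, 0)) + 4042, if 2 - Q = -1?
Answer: 35993/9 ≈ 3999.2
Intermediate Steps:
x = -4/9 (x = (⅑)*(-4) = -4/9 ≈ -0.44444)
Q = 3 (Q = 2 - 1*(-1) = 2 + 1 = 3)
C(M, J) = 3 - 4*M/9 (C(M, J) = -4*M/9 + 3 = 3 - 4*M/9)
(4*(-12) + C(-5, 0)) + 4042 = (4*(-12) + (3 - 4/9*(-5))) + 4042 = (-48 + (3 + 20/9)) + 4042 = (-48 + 47/9) + 4042 = -385/9 + 4042 = 35993/9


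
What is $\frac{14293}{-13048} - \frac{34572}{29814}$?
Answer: $- \frac{146204493}{64835512} \approx -2.255$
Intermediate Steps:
$\frac{14293}{-13048} - \frac{34572}{29814} = 14293 \left(- \frac{1}{13048}\right) - \frac{5762}{4969} = - \frac{14293}{13048} - \frac{5762}{4969} = - \frac{146204493}{64835512}$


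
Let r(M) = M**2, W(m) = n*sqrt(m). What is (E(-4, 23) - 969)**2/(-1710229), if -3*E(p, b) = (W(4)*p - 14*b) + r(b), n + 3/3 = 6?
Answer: -9449476/15392061 ≈ -0.61392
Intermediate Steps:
n = 5 (n = -1 + 6 = 5)
W(m) = 5*sqrt(m)
E(p, b) = -10*p/3 - b**2/3 + 14*b/3 (E(p, b) = -(((5*sqrt(4))*p - 14*b) + b**2)/3 = -(((5*2)*p - 14*b) + b**2)/3 = -((10*p - 14*b) + b**2)/3 = -((-14*b + 10*p) + b**2)/3 = -(b**2 - 14*b + 10*p)/3 = -10*p/3 - b**2/3 + 14*b/3)
(E(-4, 23) - 969)**2/(-1710229) = ((-10/3*(-4) - 1/3*23**2 + (14/3)*23) - 969)**2/(-1710229) = ((40/3 - 1/3*529 + 322/3) - 969)**2*(-1/1710229) = ((40/3 - 529/3 + 322/3) - 969)**2*(-1/1710229) = (-167/3 - 969)**2*(-1/1710229) = (-3074/3)**2*(-1/1710229) = (9449476/9)*(-1/1710229) = -9449476/15392061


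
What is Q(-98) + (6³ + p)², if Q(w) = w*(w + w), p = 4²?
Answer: 73032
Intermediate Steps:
p = 16
Q(w) = 2*w² (Q(w) = w*(2*w) = 2*w²)
Q(-98) + (6³ + p)² = 2*(-98)² + (6³ + 16)² = 2*9604 + (216 + 16)² = 19208 + 232² = 19208 + 53824 = 73032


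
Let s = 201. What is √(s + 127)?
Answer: 2*√82 ≈ 18.111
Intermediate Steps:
√(s + 127) = √(201 + 127) = √328 = 2*√82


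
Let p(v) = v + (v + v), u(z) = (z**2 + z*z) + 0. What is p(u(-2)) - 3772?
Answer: -3748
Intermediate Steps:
u(z) = 2*z**2 (u(z) = (z**2 + z**2) + 0 = 2*z**2 + 0 = 2*z**2)
p(v) = 3*v (p(v) = v + 2*v = 3*v)
p(u(-2)) - 3772 = 3*(2*(-2)**2) - 3772 = 3*(2*4) - 3772 = 3*8 - 3772 = 24 - 3772 = -3748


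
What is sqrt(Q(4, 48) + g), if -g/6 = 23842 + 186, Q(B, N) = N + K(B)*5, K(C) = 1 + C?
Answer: I*sqrt(144095) ≈ 379.6*I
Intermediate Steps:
Q(B, N) = 5 + N + 5*B (Q(B, N) = N + (1 + B)*5 = N + (5 + 5*B) = 5 + N + 5*B)
g = -144168 (g = -6*(23842 + 186) = -6*24028 = -144168)
sqrt(Q(4, 48) + g) = sqrt((5 + 48 + 5*4) - 144168) = sqrt((5 + 48 + 20) - 144168) = sqrt(73 - 144168) = sqrt(-144095) = I*sqrt(144095)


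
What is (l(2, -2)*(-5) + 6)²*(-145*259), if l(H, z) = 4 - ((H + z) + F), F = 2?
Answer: -600880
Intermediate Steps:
l(H, z) = 2 - H - z (l(H, z) = 4 - ((H + z) + 2) = 4 - (2 + H + z) = 4 + (-2 - H - z) = 2 - H - z)
(l(2, -2)*(-5) + 6)²*(-145*259) = ((2 - 1*2 - 1*(-2))*(-5) + 6)²*(-145*259) = ((2 - 2 + 2)*(-5) + 6)²*(-37555) = (2*(-5) + 6)²*(-37555) = (-10 + 6)²*(-37555) = (-4)²*(-37555) = 16*(-37555) = -600880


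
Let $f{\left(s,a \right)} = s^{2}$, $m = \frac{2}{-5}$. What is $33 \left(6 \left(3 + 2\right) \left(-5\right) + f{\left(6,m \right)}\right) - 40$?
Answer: $-3802$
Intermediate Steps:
$m = - \frac{2}{5}$ ($m = 2 \left(- \frac{1}{5}\right) = - \frac{2}{5} \approx -0.4$)
$33 \left(6 \left(3 + 2\right) \left(-5\right) + f{\left(6,m \right)}\right) - 40 = 33 \left(6 \left(3 + 2\right) \left(-5\right) + 6^{2}\right) - 40 = 33 \left(6 \cdot 5 \left(-5\right) + 36\right) - 40 = 33 \left(6 \left(-25\right) + 36\right) - 40 = 33 \left(-150 + 36\right) - 40 = 33 \left(-114\right) - 40 = -3762 - 40 = -3802$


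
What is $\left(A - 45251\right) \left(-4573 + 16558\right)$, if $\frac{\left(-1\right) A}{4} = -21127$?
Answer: $470495145$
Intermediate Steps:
$A = 84508$ ($A = \left(-4\right) \left(-21127\right) = 84508$)
$\left(A - 45251\right) \left(-4573 + 16558\right) = \left(84508 - 45251\right) \left(-4573 + 16558\right) = 39257 \cdot 11985 = 470495145$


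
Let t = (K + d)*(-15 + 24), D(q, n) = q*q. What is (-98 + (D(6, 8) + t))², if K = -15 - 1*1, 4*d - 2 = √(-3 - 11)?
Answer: 324251/8 - 3627*I*√14/4 ≈ 40531.0 - 3392.7*I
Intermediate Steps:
d = ½ + I*√14/4 (d = ½ + √(-3 - 11)/4 = ½ + √(-14)/4 = ½ + (I*√14)/4 = ½ + I*√14/4 ≈ 0.5 + 0.93541*I)
D(q, n) = q²
K = -16 (K = -15 - 1 = -16)
t = -279/2 + 9*I*√14/4 (t = (-16 + (½ + I*√14/4))*(-15 + 24) = (-31/2 + I*√14/4)*9 = -279/2 + 9*I*√14/4 ≈ -139.5 + 8.4187*I)
(-98 + (D(6, 8) + t))² = (-98 + (6² + (-279/2 + 9*I*√14/4)))² = (-98 + (36 + (-279/2 + 9*I*√14/4)))² = (-98 + (-207/2 + 9*I*√14/4))² = (-403/2 + 9*I*√14/4)²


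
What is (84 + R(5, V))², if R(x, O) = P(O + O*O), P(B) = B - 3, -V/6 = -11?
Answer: 20277009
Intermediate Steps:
V = 66 (V = -6*(-11) = 66)
P(B) = -3 + B
R(x, O) = -3 + O + O² (R(x, O) = -3 + (O + O*O) = -3 + (O + O²) = -3 + O + O²)
(84 + R(5, V))² = (84 + (-3 + 66*(1 + 66)))² = (84 + (-3 + 66*67))² = (84 + (-3 + 4422))² = (84 + 4419)² = 4503² = 20277009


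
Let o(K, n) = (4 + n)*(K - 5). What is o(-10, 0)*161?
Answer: -9660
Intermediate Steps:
o(K, n) = (-5 + K)*(4 + n) (o(K, n) = (4 + n)*(-5 + K) = (-5 + K)*(4 + n))
o(-10, 0)*161 = (-20 - 5*0 + 4*(-10) - 10*0)*161 = (-20 + 0 - 40 + 0)*161 = -60*161 = -9660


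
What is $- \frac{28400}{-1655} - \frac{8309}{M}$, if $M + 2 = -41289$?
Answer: $\frac{237283159}{13667321} \approx 17.361$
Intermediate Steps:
$M = -41291$ ($M = -2 - 41289 = -41291$)
$- \frac{28400}{-1655} - \frac{8309}{M} = - \frac{28400}{-1655} - \frac{8309}{-41291} = \left(-28400\right) \left(- \frac{1}{1655}\right) - - \frac{8309}{41291} = \frac{5680}{331} + \frac{8309}{41291} = \frac{237283159}{13667321}$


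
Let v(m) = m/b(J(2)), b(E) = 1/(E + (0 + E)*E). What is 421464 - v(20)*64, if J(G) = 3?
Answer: 406104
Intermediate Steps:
b(E) = 1/(E + E²) (b(E) = 1/(E + E*E) = 1/(E + E²))
v(m) = 12*m (v(m) = m/((1/(3*(1 + 3)))) = m/(((⅓)/4)) = m/(((⅓)*(¼))) = m/(1/12) = m*12 = 12*m)
421464 - v(20)*64 = 421464 - 12*20*64 = 421464 - 240*64 = 421464 - 1*15360 = 421464 - 15360 = 406104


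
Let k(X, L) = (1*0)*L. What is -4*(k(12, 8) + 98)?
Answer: -392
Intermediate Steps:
k(X, L) = 0 (k(X, L) = 0*L = 0)
-4*(k(12, 8) + 98) = -4*(0 + 98) = -4*98 = -392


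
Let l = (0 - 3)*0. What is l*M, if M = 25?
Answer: 0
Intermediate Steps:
l = 0 (l = -3*0 = 0)
l*M = 0*25 = 0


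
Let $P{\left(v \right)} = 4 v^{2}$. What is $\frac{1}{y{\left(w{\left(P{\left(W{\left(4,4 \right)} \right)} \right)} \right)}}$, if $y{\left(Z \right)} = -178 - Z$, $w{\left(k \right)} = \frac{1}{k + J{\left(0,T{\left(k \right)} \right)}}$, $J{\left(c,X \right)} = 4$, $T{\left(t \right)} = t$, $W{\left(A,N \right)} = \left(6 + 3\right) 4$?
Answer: $- \frac{5188}{923465} \approx -0.005618$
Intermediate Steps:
$W{\left(A,N \right)} = 36$ ($W{\left(A,N \right)} = 9 \cdot 4 = 36$)
$w{\left(k \right)} = \frac{1}{4 + k}$ ($w{\left(k \right)} = \frac{1}{k + 4} = \frac{1}{4 + k}$)
$\frac{1}{y{\left(w{\left(P{\left(W{\left(4,4 \right)} \right)} \right)} \right)}} = \frac{1}{-178 - \frac{1}{4 + 4 \cdot 36^{2}}} = \frac{1}{-178 - \frac{1}{4 + 4 \cdot 1296}} = \frac{1}{-178 - \frac{1}{4 + 5184}} = \frac{1}{-178 - \frac{1}{5188}} = \frac{1}{- \frac{923465}{5188}} = - \frac{5188}{923465}$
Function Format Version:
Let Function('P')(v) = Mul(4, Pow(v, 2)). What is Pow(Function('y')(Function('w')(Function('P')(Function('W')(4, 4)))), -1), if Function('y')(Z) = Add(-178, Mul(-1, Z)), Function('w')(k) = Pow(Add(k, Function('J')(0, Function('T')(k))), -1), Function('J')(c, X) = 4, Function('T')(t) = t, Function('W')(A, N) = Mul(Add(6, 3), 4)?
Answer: Rational(-5188, 923465) ≈ -0.0056180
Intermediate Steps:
Function('W')(A, N) = 36 (Function('W')(A, N) = Mul(9, 4) = 36)
Function('w')(k) = Pow(Add(4, k), -1) (Function('w')(k) = Pow(Add(k, 4), -1) = Pow(Add(4, k), -1))
Pow(Function('y')(Function('w')(Function('P')(Function('W')(4, 4)))), -1) = Pow(Add(-178, Mul(-1, Pow(Add(4, Mul(4, Pow(36, 2))), -1))), -1) = Pow(Add(-178, Mul(-1, Pow(Add(4, Mul(4, 1296)), -1))), -1) = Pow(Add(-178, Mul(-1, Pow(Add(4, 5184), -1))), -1) = Pow(Add(-178, Mul(-1, Pow(5188, -1))), -1) = Pow(Add(-178, Mul(-1, Rational(1, 5188))), -1) = Pow(Add(-178, Rational(-1, 5188)), -1) = Pow(Rational(-923465, 5188), -1) = Rational(-5188, 923465)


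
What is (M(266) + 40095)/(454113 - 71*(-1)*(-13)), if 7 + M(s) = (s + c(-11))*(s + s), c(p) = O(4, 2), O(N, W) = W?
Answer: 91332/226595 ≈ 0.40306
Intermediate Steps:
c(p) = 2
M(s) = -7 + 2*s*(2 + s) (M(s) = -7 + (s + 2)*(s + s) = -7 + (2 + s)*(2*s) = -7 + 2*s*(2 + s))
(M(266) + 40095)/(454113 - 71*(-1)*(-13)) = ((-7 + 2*266² + 4*266) + 40095)/(454113 - 71*(-1)*(-13)) = ((-7 + 2*70756 + 1064) + 40095)/(454113 + 71*(-13)) = ((-7 + 141512 + 1064) + 40095)/(454113 - 923) = (142569 + 40095)/453190 = 182664*(1/453190) = 91332/226595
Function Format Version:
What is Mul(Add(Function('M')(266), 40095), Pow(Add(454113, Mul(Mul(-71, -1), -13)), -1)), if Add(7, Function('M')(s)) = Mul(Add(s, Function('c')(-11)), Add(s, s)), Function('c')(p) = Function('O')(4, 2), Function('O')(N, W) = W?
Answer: Rational(91332, 226595) ≈ 0.40306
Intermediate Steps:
Function('c')(p) = 2
Function('M')(s) = Add(-7, Mul(2, s, Add(2, s))) (Function('M')(s) = Add(-7, Mul(Add(s, 2), Add(s, s))) = Add(-7, Mul(Add(2, s), Mul(2, s))) = Add(-7, Mul(2, s, Add(2, s))))
Mul(Add(Function('M')(266), 40095), Pow(Add(454113, Mul(Mul(-71, -1), -13)), -1)) = Mul(Add(Add(-7, Mul(2, Pow(266, 2)), Mul(4, 266)), 40095), Pow(Add(454113, Mul(Mul(-71, -1), -13)), -1)) = Mul(Add(Add(-7, Mul(2, 70756), 1064), 40095), Pow(Add(454113, Mul(71, -13)), -1)) = Mul(Add(Add(-7, 141512, 1064), 40095), Pow(Add(454113, -923), -1)) = Mul(Add(142569, 40095), Pow(453190, -1)) = Mul(182664, Rational(1, 453190)) = Rational(91332, 226595)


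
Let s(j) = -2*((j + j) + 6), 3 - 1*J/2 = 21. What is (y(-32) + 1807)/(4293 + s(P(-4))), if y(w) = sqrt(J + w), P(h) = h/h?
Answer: 139/329 + 2*I*sqrt(17)/4277 ≈ 0.42249 + 0.001928*I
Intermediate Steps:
J = -36 (J = 6 - 2*21 = 6 - 42 = -36)
P(h) = 1
s(j) = -12 - 4*j (s(j) = -2*(2*j + 6) = -2*(6 + 2*j) = -12 - 4*j)
y(w) = sqrt(-36 + w)
(y(-32) + 1807)/(4293 + s(P(-4))) = (sqrt(-36 - 32) + 1807)/(4293 + (-12 - 4*1)) = (sqrt(-68) + 1807)/(4293 + (-12 - 4)) = (2*I*sqrt(17) + 1807)/(4293 - 16) = (1807 + 2*I*sqrt(17))/4277 = (1807 + 2*I*sqrt(17))*(1/4277) = 139/329 + 2*I*sqrt(17)/4277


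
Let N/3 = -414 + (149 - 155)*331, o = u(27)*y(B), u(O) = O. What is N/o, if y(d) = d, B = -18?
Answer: 400/27 ≈ 14.815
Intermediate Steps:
o = -486 (o = 27*(-18) = -486)
N = -7200 (N = 3*(-414 + (149 - 155)*331) = 3*(-414 - 6*331) = 3*(-414 - 1986) = 3*(-2400) = -7200)
N/o = -7200/(-486) = -7200*(-1/486) = 400/27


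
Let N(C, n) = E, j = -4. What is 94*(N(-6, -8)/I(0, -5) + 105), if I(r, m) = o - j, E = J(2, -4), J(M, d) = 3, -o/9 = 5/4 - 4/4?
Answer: 70218/7 ≈ 10031.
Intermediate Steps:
o = -9/4 (o = -9*(5/4 - 4/4) = -9*(5*(¼) - 4*¼) = -9*(5/4 - 1) = -9*¼ = -9/4 ≈ -2.2500)
E = 3
I(r, m) = 7/4 (I(r, m) = -9/4 - 1*(-4) = -9/4 + 4 = 7/4)
N(C, n) = 3
94*(N(-6, -8)/I(0, -5) + 105) = 94*(3/(7/4) + 105) = 94*(3*(4/7) + 105) = 94*(12/7 + 105) = 94*(747/7) = 70218/7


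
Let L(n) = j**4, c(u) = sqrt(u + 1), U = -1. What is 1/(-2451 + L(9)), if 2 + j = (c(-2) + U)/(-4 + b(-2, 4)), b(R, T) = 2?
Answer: -39188/95981785 - 96*I/95981785 ≈ -0.00040829 - 1.0002e-6*I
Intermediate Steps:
c(u) = sqrt(1 + u)
j = -3/2 - I/2 (j = -2 + (sqrt(1 - 2) - 1)/(-4 + 2) = -2 + (sqrt(-1) - 1)/(-2) = -2 + (I - 1)*(-1/2) = -2 + (-1 + I)*(-1/2) = -2 + (1/2 - I/2) = -3/2 - I/2 ≈ -1.5 - 0.5*I)
L(n) = (-3/2 - I/2)**4
1/(-2451 + L(9)) = 1/(-2451 + (3 + I)**4/16)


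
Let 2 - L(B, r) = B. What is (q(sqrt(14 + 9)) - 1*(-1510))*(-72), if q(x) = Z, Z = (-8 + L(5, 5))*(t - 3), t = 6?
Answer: -106344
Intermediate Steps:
L(B, r) = 2 - B
Z = -33 (Z = (-8 + (2 - 1*5))*(6 - 3) = (-8 + (2 - 5))*3 = (-8 - 3)*3 = -11*3 = -33)
q(x) = -33
(q(sqrt(14 + 9)) - 1*(-1510))*(-72) = (-33 - 1*(-1510))*(-72) = (-33 + 1510)*(-72) = 1477*(-72) = -106344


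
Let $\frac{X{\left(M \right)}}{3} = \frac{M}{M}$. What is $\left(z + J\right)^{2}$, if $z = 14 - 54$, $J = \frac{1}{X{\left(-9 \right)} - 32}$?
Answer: $\frac{1347921}{841} \approx 1602.8$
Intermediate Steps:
$X{\left(M \right)} = 3$ ($X{\left(M \right)} = 3 \frac{M}{M} = 3 \cdot 1 = 3$)
$J = - \frac{1}{29}$ ($J = \frac{1}{3 - 32} = \frac{1}{-29} = - \frac{1}{29} \approx -0.034483$)
$z = -40$
$\left(z + J\right)^{2} = \left(-40 - \frac{1}{29}\right)^{2} = \left(- \frac{1161}{29}\right)^{2} = \frac{1347921}{841}$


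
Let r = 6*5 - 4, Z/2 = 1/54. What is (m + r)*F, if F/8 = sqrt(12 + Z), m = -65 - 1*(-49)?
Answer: 400*sqrt(39)/9 ≈ 277.56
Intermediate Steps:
Z = 1/27 (Z = 2/54 = 2*(1/54) = 1/27 ≈ 0.037037)
r = 26 (r = 30 - 4 = 26)
m = -16 (m = -65 + 49 = -16)
F = 40*sqrt(39)/9 (F = 8*sqrt(12 + 1/27) = 8*sqrt(325/27) = 8*(5*sqrt(39)/9) = 40*sqrt(39)/9 ≈ 27.756)
(m + r)*F = (-16 + 26)*(40*sqrt(39)/9) = 10*(40*sqrt(39)/9) = 400*sqrt(39)/9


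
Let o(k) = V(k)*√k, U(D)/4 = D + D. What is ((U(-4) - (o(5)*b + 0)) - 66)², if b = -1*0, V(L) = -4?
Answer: 9604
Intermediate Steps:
U(D) = 8*D (U(D) = 4*(D + D) = 4*(2*D) = 8*D)
b = 0
o(k) = -4*√k
((U(-4) - (o(5)*b + 0)) - 66)² = ((8*(-4) - (-4*√5*0 + 0)) - 66)² = ((-32 - (0 + 0)) - 66)² = ((-32 - 1*0) - 66)² = ((-32 + 0) - 66)² = (-32 - 66)² = (-98)² = 9604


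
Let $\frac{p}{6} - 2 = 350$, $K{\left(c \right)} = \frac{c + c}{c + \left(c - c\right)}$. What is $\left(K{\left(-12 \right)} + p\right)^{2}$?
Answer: $4468996$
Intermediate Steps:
$K{\left(c \right)} = 2$ ($K{\left(c \right)} = \frac{2 c}{c + 0} = \frac{2 c}{c} = 2$)
$p = 2112$ ($p = 12 + 6 \cdot 350 = 12 + 2100 = 2112$)
$\left(K{\left(-12 \right)} + p\right)^{2} = \left(2 + 2112\right)^{2} = 2114^{2} = 4468996$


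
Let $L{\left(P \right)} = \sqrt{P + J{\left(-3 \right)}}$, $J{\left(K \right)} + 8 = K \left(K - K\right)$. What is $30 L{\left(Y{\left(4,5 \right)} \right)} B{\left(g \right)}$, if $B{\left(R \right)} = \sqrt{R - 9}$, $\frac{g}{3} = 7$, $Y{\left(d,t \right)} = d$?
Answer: $120 i \sqrt{3} \approx 207.85 i$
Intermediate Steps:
$J{\left(K \right)} = -8$ ($J{\left(K \right)} = -8 + K \left(K - K\right) = -8 + K 0 = -8 + 0 = -8$)
$g = 21$ ($g = 3 \cdot 7 = 21$)
$B{\left(R \right)} = \sqrt{-9 + R}$
$L{\left(P \right)} = \sqrt{-8 + P}$ ($L{\left(P \right)} = \sqrt{P - 8} = \sqrt{-8 + P}$)
$30 L{\left(Y{\left(4,5 \right)} \right)} B{\left(g \right)} = 30 \sqrt{-8 + 4} \sqrt{-9 + 21} = 30 \sqrt{-4} \sqrt{12} = 30 \cdot 2 i 2 \sqrt{3} = 60 i 2 \sqrt{3} = 120 i \sqrt{3}$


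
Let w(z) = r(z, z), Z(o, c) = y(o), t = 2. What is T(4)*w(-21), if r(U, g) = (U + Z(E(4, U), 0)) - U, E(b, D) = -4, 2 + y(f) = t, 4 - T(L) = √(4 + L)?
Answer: 0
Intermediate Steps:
T(L) = 4 - √(4 + L)
y(f) = 0 (y(f) = -2 + 2 = 0)
Z(o, c) = 0
r(U, g) = 0 (r(U, g) = (U + 0) - U = U - U = 0)
w(z) = 0
T(4)*w(-21) = (4 - √(4 + 4))*0 = (4 - √8)*0 = (4 - 2*√2)*0 = 0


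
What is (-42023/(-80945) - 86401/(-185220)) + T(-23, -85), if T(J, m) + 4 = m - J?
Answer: -27849615497/428360940 ≈ -65.014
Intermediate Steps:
T(J, m) = -4 + m - J (T(J, m) = -4 + (m - J) = -4 + m - J)
(-42023/(-80945) - 86401/(-185220)) + T(-23, -85) = (-42023/(-80945) - 86401/(-185220)) + (-4 - 85 - 1*(-23)) = (-42023*(-1/80945) - 86401*(-1/185220)) + (-4 - 85 + 23) = (42023/80945 + 12343/26460) - 66 = 422206543/428360940 - 66 = -27849615497/428360940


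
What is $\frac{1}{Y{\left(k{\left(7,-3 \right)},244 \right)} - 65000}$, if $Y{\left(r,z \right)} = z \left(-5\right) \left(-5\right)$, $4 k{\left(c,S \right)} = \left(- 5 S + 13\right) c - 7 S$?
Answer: $- \frac{1}{58900} \approx -1.6978 \cdot 10^{-5}$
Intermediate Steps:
$k{\left(c,S \right)} = - \frac{7 S}{4} + \frac{c \left(13 - 5 S\right)}{4}$ ($k{\left(c,S \right)} = \frac{\left(- 5 S + 13\right) c - 7 S}{4} = \frac{\left(13 - 5 S\right) c - 7 S}{4} = \frac{c \left(13 - 5 S\right) - 7 S}{4} = \frac{- 7 S + c \left(13 - 5 S\right)}{4} = - \frac{7 S}{4} + \frac{c \left(13 - 5 S\right)}{4}$)
$Y{\left(r,z \right)} = 25 z$ ($Y{\left(r,z \right)} = - 5 z \left(-5\right) = 25 z$)
$\frac{1}{Y{\left(k{\left(7,-3 \right)},244 \right)} - 65000} = \frac{1}{25 \cdot 244 - 65000} = \frac{1}{6100 - 65000} = \frac{1}{-58900} = - \frac{1}{58900}$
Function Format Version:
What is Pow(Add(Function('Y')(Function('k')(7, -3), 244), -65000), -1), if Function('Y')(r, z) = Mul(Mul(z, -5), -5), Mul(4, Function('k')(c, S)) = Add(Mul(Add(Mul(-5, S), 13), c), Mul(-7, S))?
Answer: Rational(-1, 58900) ≈ -1.6978e-5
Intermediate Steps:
Function('k')(c, S) = Add(Mul(Rational(-7, 4), S), Mul(Rational(1, 4), c, Add(13, Mul(-5, S)))) (Function('k')(c, S) = Mul(Rational(1, 4), Add(Mul(Add(Mul(-5, S), 13), c), Mul(-7, S))) = Mul(Rational(1, 4), Add(Mul(Add(13, Mul(-5, S)), c), Mul(-7, S))) = Mul(Rational(1, 4), Add(Mul(c, Add(13, Mul(-5, S))), Mul(-7, S))) = Mul(Rational(1, 4), Add(Mul(-7, S), Mul(c, Add(13, Mul(-5, S))))) = Add(Mul(Rational(-7, 4), S), Mul(Rational(1, 4), c, Add(13, Mul(-5, S)))))
Function('Y')(r, z) = Mul(25, z) (Function('Y')(r, z) = Mul(Mul(-5, z), -5) = Mul(25, z))
Pow(Add(Function('Y')(Function('k')(7, -3), 244), -65000), -1) = Pow(Add(Mul(25, 244), -65000), -1) = Pow(Add(6100, -65000), -1) = Pow(-58900, -1) = Rational(-1, 58900)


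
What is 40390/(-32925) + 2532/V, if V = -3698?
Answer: -23272832/12175665 ≈ -1.9114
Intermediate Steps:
40390/(-32925) + 2532/V = 40390/(-32925) + 2532/(-3698) = 40390*(-1/32925) + 2532*(-1/3698) = -8078/6585 - 1266/1849 = -23272832/12175665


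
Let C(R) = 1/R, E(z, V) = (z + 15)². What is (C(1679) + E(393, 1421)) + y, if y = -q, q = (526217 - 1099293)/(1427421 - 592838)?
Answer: 233261116184835/1401264857 ≈ 1.6646e+5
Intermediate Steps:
E(z, V) = (15 + z)²
q = -573076/834583 ≈ -0.68666
y = 573076/834583 (y = -1*(-573076/834583) = 573076/834583 ≈ 0.68666)
(C(1679) + E(393, 1421)) + y = (1/1679 + (15 + 393)²) + 573076/834583 = (1/1679 + 408²) + 573076/834583 = (1/1679 + 166464) + 573076/834583 = 279493057/1679 + 573076/834583 = 233261116184835/1401264857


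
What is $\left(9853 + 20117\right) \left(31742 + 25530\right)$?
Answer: $1716441840$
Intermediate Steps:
$\left(9853 + 20117\right) \left(31742 + 25530\right) = 29970 \cdot 57272 = 1716441840$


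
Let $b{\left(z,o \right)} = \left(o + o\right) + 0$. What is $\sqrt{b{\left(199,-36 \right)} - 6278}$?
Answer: $5 i \sqrt{254} \approx 79.687 i$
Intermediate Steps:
$b{\left(z,o \right)} = 2 o$ ($b{\left(z,o \right)} = 2 o + 0 = 2 o$)
$\sqrt{b{\left(199,-36 \right)} - 6278} = \sqrt{2 \left(-36\right) - 6278} = \sqrt{-72 - 6278} = \sqrt{-6350} = 5 i \sqrt{254}$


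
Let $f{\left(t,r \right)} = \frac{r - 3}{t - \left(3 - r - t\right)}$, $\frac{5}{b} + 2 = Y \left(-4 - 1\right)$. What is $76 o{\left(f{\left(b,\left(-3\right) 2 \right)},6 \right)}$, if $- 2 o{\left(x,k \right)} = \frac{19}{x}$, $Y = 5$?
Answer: $- \frac{182666}{243} \approx -751.71$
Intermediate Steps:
$b = - \frac{5}{27}$ ($b = \frac{5}{-2 + 5 \left(-4 - 1\right)} = \frac{5}{-2 + 5 \left(-5\right)} = \frac{5}{-2 - 25} = \frac{5}{-27} = 5 \left(- \frac{1}{27}\right) = - \frac{5}{27} \approx -0.18519$)
$f{\left(t,r \right)} = \frac{-3 + r}{-3 + r + 2 t}$ ($f{\left(t,r \right)} = \frac{-3 + r}{t - \left(3 - r - t\right)} = \frac{-3 + r}{t + \left(-3 + r + t\right)} = \frac{-3 + r}{-3 + r + 2 t}$)
$o{\left(x,k \right)} = - \frac{19}{2 x}$ ($o{\left(x,k \right)} = - \frac{19 \frac{1}{x}}{2} = - \frac{19}{2 x}$)
$76 o{\left(f{\left(b,\left(-3\right) 2 \right)},6 \right)} = 76 \left(- \frac{19}{2 \frac{-3 - 6}{-3 - 6 + 2 \left(- \frac{5}{27}\right)}}\right) = 76 \left(- \frac{19}{2 \frac{-3 - 6}{-3 - 6 - \frac{10}{27}}}\right) = 76 \left(- \frac{19}{2 \frac{1}{- \frac{253}{27}} \left(-9\right)}\right) = 76 \left(- \frac{19}{2 \left(\left(- \frac{27}{253}\right) \left(-9\right)\right)}\right) = 76 \left(- \frac{19}{2 \cdot \frac{243}{253}}\right) = 76 \left(\left(- \frac{19}{2}\right) \frac{253}{243}\right) = 76 \left(- \frac{4807}{486}\right) = - \frac{182666}{243}$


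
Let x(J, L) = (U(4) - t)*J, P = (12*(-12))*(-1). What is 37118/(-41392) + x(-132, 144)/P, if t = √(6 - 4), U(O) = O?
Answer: -283333/62088 + 11*√2/12 ≈ -3.2670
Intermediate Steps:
t = √2 ≈ 1.4142
P = 144 (P = -144*(-1) = 144)
x(J, L) = J*(4 - √2) (x(J, L) = (4 - √2)*J = J*(4 - √2))
37118/(-41392) + x(-132, 144)/P = 37118/(-41392) - 132*(4 - √2)/144 = 37118*(-1/41392) + (-528 + 132*√2)*(1/144) = -18559/20696 + (-11/3 + 11*√2/12) = -283333/62088 + 11*√2/12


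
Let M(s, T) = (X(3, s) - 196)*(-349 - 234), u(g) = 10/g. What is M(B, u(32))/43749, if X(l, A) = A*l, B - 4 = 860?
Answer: -1396868/43749 ≈ -31.929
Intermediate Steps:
B = 864 (B = 4 + 860 = 864)
M(s, T) = 114268 - 1749*s (M(s, T) = (s*3 - 196)*(-349 - 234) = (3*s - 196)*(-583) = (-196 + 3*s)*(-583) = 114268 - 1749*s)
M(B, u(32))/43749 = (114268 - 1749*864)/43749 = (114268 - 1511136)*(1/43749) = -1396868*1/43749 = -1396868/43749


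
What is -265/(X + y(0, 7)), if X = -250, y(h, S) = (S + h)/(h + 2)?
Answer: 530/493 ≈ 1.0751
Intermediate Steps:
y(h, S) = (S + h)/(2 + h)
-265/(X + y(0, 7)) = -265/(-250 + (7 + 0)/(2 + 0)) = -265/(-250 + 7/2) = -265/(-493/2) = -2/493*(-265) = 530/493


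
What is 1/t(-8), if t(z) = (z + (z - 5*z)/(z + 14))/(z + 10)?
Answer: -3/4 ≈ -0.75000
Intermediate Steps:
t(z) = (z - 4*z/(14 + z))/(10 + z) (t(z) = (z + (-4*z)/(14 + z))/(10 + z) = (z - 4*z/(14 + z))/(10 + z))
1/t(-8) = 1/(-8/(14 - 8)) = 1/(-8/6) = 1/(-8*1/6) = 1/(-4/3) = -3/4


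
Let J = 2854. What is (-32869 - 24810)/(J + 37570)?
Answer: -57679/40424 ≈ -1.4268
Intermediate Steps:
(-32869 - 24810)/(J + 37570) = (-32869 - 24810)/(2854 + 37570) = -57679/40424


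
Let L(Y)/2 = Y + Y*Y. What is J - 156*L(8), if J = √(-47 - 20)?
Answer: -22464 + I*√67 ≈ -22464.0 + 8.1853*I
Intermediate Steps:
J = I*√67 (J = √(-67) = I*√67 ≈ 8.1853*I)
L(Y) = 2*Y + 2*Y² (L(Y) = 2*(Y + Y*Y) = 2*(Y + Y²) = 2*Y + 2*Y²)
J - 156*L(8) = I*√67 - 312*8*(1 + 8) = I*√67 - 312*8*9 = I*√67 - 156*144 = I*√67 - 22464 = -22464 + I*√67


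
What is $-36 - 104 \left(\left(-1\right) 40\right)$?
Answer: $4124$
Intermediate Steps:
$-36 - 104 \left(\left(-1\right) 40\right) = -36 - -4160 = -36 + 4160 = 4124$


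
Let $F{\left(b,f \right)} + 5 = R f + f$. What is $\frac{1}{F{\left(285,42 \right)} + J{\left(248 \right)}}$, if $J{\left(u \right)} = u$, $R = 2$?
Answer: $\frac{1}{369} \approx 0.00271$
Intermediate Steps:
$F{\left(b,f \right)} = -5 + 3 f$ ($F{\left(b,f \right)} = -5 + \left(2 f + f\right) = -5 + 3 f$)
$\frac{1}{F{\left(285,42 \right)} + J{\left(248 \right)}} = \frac{1}{\left(-5 + 3 \cdot 42\right) + 248} = \frac{1}{\left(-5 + 126\right) + 248} = \frac{1}{121 + 248} = \frac{1}{369}$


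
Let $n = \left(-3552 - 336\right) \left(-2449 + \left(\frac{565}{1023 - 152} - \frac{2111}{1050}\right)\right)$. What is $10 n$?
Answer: $\frac{2904307981776}{30485} \approx 9.527 \cdot 10^{7}$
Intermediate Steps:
$n = \frac{1452153990888}{152425}$ ($n = - 3888 \left(-2449 + \left(\frac{565}{1023 - 152} - \frac{2111}{1050}\right)\right) = - 3888 \left(-2449 - \left(\frac{2111}{1050} - \frac{565}{871}\right)\right) = - 3888 \left(-2449 + \left(565 \cdot \frac{1}{871} - \frac{2111}{1050}\right)\right) = - 3888 \left(-2449 + \left(\frac{565}{871} - \frac{2111}{1050}\right)\right) = - 3888 \left(-2449 - \frac{1245431}{914550}\right) = \left(-3888\right) \left(- \frac{2240978381}{914550}\right) = \frac{1452153990888}{152425} \approx 9.527 \cdot 10^{6}$)
$10 n = 10 \cdot \frac{1452153990888}{152425} = \frac{2904307981776}{30485}$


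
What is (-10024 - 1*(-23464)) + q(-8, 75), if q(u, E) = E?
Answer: 13515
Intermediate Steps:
(-10024 - 1*(-23464)) + q(-8, 75) = (-10024 - 1*(-23464)) + 75 = (-10024 + 23464) + 75 = 13440 + 75 = 13515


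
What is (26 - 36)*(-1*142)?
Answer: 1420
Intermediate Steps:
(26 - 36)*(-1*142) = -10*(-142) = 1420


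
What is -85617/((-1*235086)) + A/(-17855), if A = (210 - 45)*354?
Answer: -813512115/279830702 ≈ -2.9072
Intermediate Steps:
A = 58410 (A = 165*354 = 58410)
-85617/((-1*235086)) + A/(-17855) = -85617/((-1*235086)) + 58410/(-17855) = -85617/(-235086) + 58410*(-1/17855) = -85617*(-1/235086) - 11682/3571 = 28539/78362 - 11682/3571 = -813512115/279830702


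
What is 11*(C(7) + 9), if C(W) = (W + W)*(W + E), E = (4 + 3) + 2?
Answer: 2563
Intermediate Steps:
E = 9 (E = 7 + 2 = 9)
C(W) = 2*W*(9 + W) (C(W) = (W + W)*(W + 9) = (2*W)*(9 + W) = 2*W*(9 + W))
11*(C(7) + 9) = 11*(2*7*(9 + 7) + 9) = 11*(2*7*16 + 9) = 11*(224 + 9) = 11*233 = 2563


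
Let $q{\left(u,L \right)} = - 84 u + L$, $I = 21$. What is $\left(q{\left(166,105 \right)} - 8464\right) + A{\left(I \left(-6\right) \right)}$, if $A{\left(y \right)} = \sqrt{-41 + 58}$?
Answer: $-22303 + \sqrt{17} \approx -22299.0$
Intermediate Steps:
$q{\left(u,L \right)} = L - 84 u$
$A{\left(y \right)} = \sqrt{17}$
$\left(q{\left(166,105 \right)} - 8464\right) + A{\left(I \left(-6\right) \right)} = \left(\left(105 - 13944\right) - 8464\right) + \sqrt{17} = \left(-13839 - 8464\right) + \sqrt{17} = -22303 + \sqrt{17}$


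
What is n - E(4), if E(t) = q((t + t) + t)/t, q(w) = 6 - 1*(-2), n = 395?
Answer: 393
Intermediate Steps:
q(w) = 8 (q(w) = 6 + 2 = 8)
E(t) = 8/t
n - E(4) = 395 - 8/4 = 395 - 1*2 = 395 - 2 = 393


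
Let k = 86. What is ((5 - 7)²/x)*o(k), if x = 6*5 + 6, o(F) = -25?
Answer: -25/9 ≈ -2.7778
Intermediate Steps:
x = 36 (x = 30 + 6 = 36)
((5 - 7)²/x)*o(k) = ((5 - 7)²/36)*(-25) = ((-2)²*(1/36))*(-25) = (4*(1/36))*(-25) = (⅑)*(-25) = -25/9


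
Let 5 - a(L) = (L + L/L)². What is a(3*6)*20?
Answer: -7120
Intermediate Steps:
a(L) = 5 - (1 + L)² (a(L) = 5 - (L + L/L)² = 5 - (L + 1)² = 5 - (1 + L)²)
a(3*6)*20 = (5 - (1 + 3*6)²)*20 = (5 - (1 + 18)²)*20 = (5 - 1*19²)*20 = (5 - 1*361)*20 = (5 - 361)*20 = -356*20 = -7120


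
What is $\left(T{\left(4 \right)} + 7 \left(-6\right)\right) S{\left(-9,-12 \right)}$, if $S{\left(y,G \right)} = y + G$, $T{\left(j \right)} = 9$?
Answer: $693$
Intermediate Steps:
$S{\left(y,G \right)} = G + y$
$\left(T{\left(4 \right)} + 7 \left(-6\right)\right) S{\left(-9,-12 \right)} = \left(9 + 7 \left(-6\right)\right) \left(-12 - 9\right) = \left(9 - 42\right) \left(-21\right) = \left(-33\right) \left(-21\right) = 693$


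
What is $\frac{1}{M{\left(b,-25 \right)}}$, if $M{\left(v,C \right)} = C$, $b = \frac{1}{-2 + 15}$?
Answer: $- \frac{1}{25} \approx -0.04$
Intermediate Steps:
$b = \frac{1}{13} \approx 0.076923$
$\frac{1}{M{\left(b,-25 \right)}} = \frac{1}{-25} = - \frac{1}{25}$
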